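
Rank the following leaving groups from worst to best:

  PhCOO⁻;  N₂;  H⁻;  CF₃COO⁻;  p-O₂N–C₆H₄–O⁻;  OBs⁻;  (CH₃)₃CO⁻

H⁻ < (CH₃)₃CO⁻ < p-O₂N–C₆H₄–O⁻ < PhCOO⁻ < CF₃COO⁻ < OBs⁻ < N₂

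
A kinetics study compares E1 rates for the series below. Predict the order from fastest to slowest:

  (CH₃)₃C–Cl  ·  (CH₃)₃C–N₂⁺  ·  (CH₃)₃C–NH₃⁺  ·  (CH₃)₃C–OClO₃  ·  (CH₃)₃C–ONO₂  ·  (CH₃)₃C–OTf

Identical carbon frameworks mean the comparison reduces to leaving-group quality.
Rank by basicity of the departing species: weakest base leaves most easily.
(CH₃)₃C–N₂⁺ loses N₂: no meaningful conjugate acid; N₂ departs as an exceptionally stable neutral molecule
(CH₃)₃C–OTf loses OTf⁻: pKₐ(CF₃SO₃H (triflic acid)) ≈ -14
(CH₃)₃C–OClO₃ loses ClO₄⁻: pKₐ(HClO₄) ≈ -10
(CH₃)₃C–Cl loses Cl⁻: pKₐ(HCl) ≈ -7
(CH₃)₃C–ONO₂ loses NO₃⁻: pKₐ(HNO₃) ≈ -1.3
(CH₃)₃C–NH₃⁺ loses NH₃: pKₐ(NH₄⁺) ≈ 9.2

(CH₃)₃C–N₂⁺ > (CH₃)₃C–OTf > (CH₃)₃C–OClO₃ > (CH₃)₃C–Cl > (CH₃)₃C–ONO₂ > (CH₃)₃C–NH₃⁺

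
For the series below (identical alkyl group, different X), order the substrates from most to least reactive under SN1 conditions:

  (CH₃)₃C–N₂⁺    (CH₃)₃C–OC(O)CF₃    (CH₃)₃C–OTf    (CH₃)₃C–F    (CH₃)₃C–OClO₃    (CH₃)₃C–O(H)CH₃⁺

With the same alkyl group throughout, only the leaving group differentiates the rates.
The more stable X⁻ (or X) is on its own — i.e. the weaker a base it is — the better a leaving group it makes.
(CH₃)₃C–N₂⁺ loses N₂: no meaningful conjugate acid; N₂ departs as an exceptionally stable neutral molecule
(CH₃)₃C–OTf loses OTf⁻: pKₐ(CF₃SO₃H (triflic acid)) ≈ -14
(CH₃)₃C–OClO₃ loses ClO₄⁻: pKₐ(HClO₄) ≈ -10
(CH₃)₃C–O(H)CH₃⁺ loses R'OH: pKₐ(R'OH₂⁺) ≈ -2.4
(CH₃)₃C–OC(O)CF₃ loses CF₃COO⁻: pKₐ(CF₃COOH) ≈ 0.2
(CH₃)₃C–F loses F⁻: pKₐ(HF) ≈ 3.2

(CH₃)₃C–N₂⁺ > (CH₃)₃C–OTf > (CH₃)₃C–OClO₃ > (CH₃)₃C–O(H)CH₃⁺ > (CH₃)₃C–OC(O)CF₃ > (CH₃)₃C–F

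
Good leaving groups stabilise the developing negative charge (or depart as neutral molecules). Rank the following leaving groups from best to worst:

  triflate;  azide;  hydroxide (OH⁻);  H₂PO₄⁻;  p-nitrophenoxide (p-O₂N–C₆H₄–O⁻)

Rank by basicity of the departing species: weakest base leaves most easily.
triflate: pKₐ(CF₃SO₃H (triflic acid)) ≈ -14
H₂PO₄⁻: pKₐ(H₃PO₄) ≈ 2.1
azide: pKₐ(HN₃) ≈ 4.7
p-nitrophenoxide (p-O₂N–C₆H₄–O⁻): pKₐ(p-nitrophenol) ≈ 7.2
hydroxide (OH⁻): pKₐ(H₂O) ≈ 15.7

triflate > H₂PO₄⁻ > azide > p-nitrophenoxide (p-O₂N–C₆H₄–O⁻) > hydroxide (OH⁻)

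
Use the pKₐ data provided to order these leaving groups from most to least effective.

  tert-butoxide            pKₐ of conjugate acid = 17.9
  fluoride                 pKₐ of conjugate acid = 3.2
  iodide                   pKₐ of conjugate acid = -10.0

iodide > fluoride > tert-butoxide

Lower conjugate-acid pKₐ ⇒ weaker base ⇒ better leaving group.
Sorting by the given values: iodide (-10.0), fluoride (3.2), tert-butoxide (17.9).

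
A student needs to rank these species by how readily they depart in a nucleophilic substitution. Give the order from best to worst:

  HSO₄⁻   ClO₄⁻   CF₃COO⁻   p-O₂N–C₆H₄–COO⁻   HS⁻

Rank by basicity of the departing species: weakest base leaves most easily.
ClO₄⁻: pKₐ(HClO₄) ≈ -10
HSO₄⁻: pKₐ(H₂SO₄) ≈ -3
CF₃COO⁻: pKₐ(CF₃COOH) ≈ 0.2
p-O₂N–C₆H₄–COO⁻: pKₐ(p-nitrobenzoic acid) ≈ 3.4
HS⁻: pKₐ(H₂S) ≈ 7

ClO₄⁻ > HSO₄⁻ > CF₃COO⁻ > p-O₂N–C₆H₄–COO⁻ > HS⁻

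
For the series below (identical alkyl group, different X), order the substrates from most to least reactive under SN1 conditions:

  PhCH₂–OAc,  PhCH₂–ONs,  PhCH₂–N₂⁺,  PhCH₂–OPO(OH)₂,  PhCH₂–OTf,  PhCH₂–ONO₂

PhCH₂–N₂⁺ > PhCH₂–OTf > PhCH₂–ONs > PhCH₂–ONO₂ > PhCH₂–OPO(OH)₂ > PhCH₂–OAc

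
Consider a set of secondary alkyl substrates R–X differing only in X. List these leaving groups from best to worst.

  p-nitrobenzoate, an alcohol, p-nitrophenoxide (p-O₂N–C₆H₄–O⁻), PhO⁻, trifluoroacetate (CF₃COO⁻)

The more stable X⁻ (or X) is on its own — i.e. the weaker a base it is — the better a leaving group it makes.
an alcohol: pKₐ(R'OH₂⁺) ≈ -2.4 — neutral; leaves from a protonated ether (an oxonium ion, R–O(H)R'⁺)
trifluoroacetate (CF₃COO⁻): pKₐ(CF₃COOH) ≈ 0.2 — strongly electron-withdrawing CF₃ stabilises the carboxylate
p-nitrobenzoate: pKₐ(p-nitrobenzoic acid) ≈ 3.4 — electron-withdrawing nitro group stabilises the carboxylate
p-nitrophenoxide (p-O₂N–C₆H₄–O⁻): pKₐ(p-nitrophenol) ≈ 7.2
PhO⁻: pKₐ(C₆H₅OH (phenol)) ≈ 10 — resonance into the ring helps, but still a poor LG

an alcohol > trifluoroacetate (CF₃COO⁻) > p-nitrobenzoate > p-nitrophenoxide (p-O₂N–C₆H₄–O⁻) > PhO⁻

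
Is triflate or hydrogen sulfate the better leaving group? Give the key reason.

triflate

triflate is the better leaving group.
pKₐ(CF₃SO₃H (triflic acid)) ≈ -14 versus pKₐ(H₂SO₄) ≈ -3: triflate is the much weaker base.
Charge spread over three oxygens and a CF₃ group; the premier leaving group in synthesis.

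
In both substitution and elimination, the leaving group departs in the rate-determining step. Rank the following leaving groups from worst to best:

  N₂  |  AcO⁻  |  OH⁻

Rank by basicity of the departing species: weakest base leaves most easily.
N₂: no meaningful conjugate acid; N₂ departs as an exceptionally stable neutral molecule
AcO⁻: pKₐ(CH₃COOH) ≈ 4.8 — resonance-stabilised but still a weak base
OH⁻: pKₐ(H₂O) ≈ 15.7
Listed from poorest to best leaving group as asked.

OH⁻ < AcO⁻ < N₂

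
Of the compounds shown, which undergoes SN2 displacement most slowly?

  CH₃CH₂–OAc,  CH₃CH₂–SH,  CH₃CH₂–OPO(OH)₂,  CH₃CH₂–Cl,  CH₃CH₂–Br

CH₃CH₂–SH

Identical carbon frameworks mean the comparison reduces to leaving-group quality.
A good leaving group is a weak base: the lower the pKₐ of its conjugate acid, the more readily it departs.
CH₃CH₂–Br loses Br⁻: pKₐ(HBr) ≈ -9
CH₃CH₂–Cl loses Cl⁻: pKₐ(HCl) ≈ -7
CH₃CH₂–OPO(OH)₂ loses H₂PO₄⁻: pKₐ(H₃PO₄) ≈ 2.1
CH₃CH₂–OAc loses AcO⁻: pKₐ(CH₃COOH) ≈ 4.8
CH₃CH₂–SH loses HS⁻: pKₐ(H₂S) ≈ 7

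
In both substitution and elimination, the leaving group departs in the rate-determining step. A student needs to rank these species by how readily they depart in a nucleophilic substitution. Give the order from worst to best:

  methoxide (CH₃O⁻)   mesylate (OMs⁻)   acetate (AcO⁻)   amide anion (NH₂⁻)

amide anion (NH₂⁻) < methoxide (CH₃O⁻) < acetate (AcO⁻) < mesylate (OMs⁻)

A good leaving group is a weak base: the lower the pKₐ of its conjugate acid, the more readily it departs.
mesylate (OMs⁻): pKₐ(CH₃SO₃H (MsOH)) ≈ -1.9
acetate (AcO⁻): pKₐ(CH₃COOH) ≈ 4.8
methoxide (CH₃O⁻): pKₐ(CH₃OH) ≈ 15.5
amide anion (NH₂⁻): pKₐ(NH₃) ≈ 38
Reversing gives the worst-to-best order requested.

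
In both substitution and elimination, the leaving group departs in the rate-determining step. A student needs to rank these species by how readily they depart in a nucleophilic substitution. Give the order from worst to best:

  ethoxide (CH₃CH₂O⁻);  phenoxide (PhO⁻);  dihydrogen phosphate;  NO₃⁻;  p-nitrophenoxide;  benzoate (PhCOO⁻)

Leaving-group ability tracks the stability of the departed species; conjugate-acid pKₐ is the usual yardstick (lower pKₐ → better LG).
NO₃⁻: pKₐ(HNO₃) ≈ -1.3
dihydrogen phosphate: pKₐ(H₃PO₄) ≈ 2.1
benzoate (PhCOO⁻): pKₐ(C₆H₅COOH) ≈ 4.2
p-nitrophenoxide: pKₐ(p-nitrophenol) ≈ 7.2
phenoxide (PhO⁻): pKₐ(C₆H₅OH (phenol)) ≈ 10
ethoxide (CH₃CH₂O⁻): pKₐ(CH₃CH₂OH) ≈ 16
Listed from poorest to best leaving group as asked.

ethoxide (CH₃CH₂O⁻) < phenoxide (PhO⁻) < p-nitrophenoxide < benzoate (PhCOO⁻) < dihydrogen phosphate < NO₃⁻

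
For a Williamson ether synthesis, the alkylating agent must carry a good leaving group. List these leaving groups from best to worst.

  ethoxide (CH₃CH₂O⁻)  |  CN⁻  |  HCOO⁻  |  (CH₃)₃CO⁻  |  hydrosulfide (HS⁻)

HCOO⁻ > hydrosulfide (HS⁻) > CN⁻ > ethoxide (CH₃CH₂O⁻) > (CH₃)₃CO⁻

A good leaving group is a weak base: the lower the pKₐ of its conjugate acid, the more readily it departs.
HCOO⁻: pKₐ(HCOOH) ≈ 3.8
hydrosulfide (HS⁻): pKₐ(H₂S) ≈ 7 — larger and more polarisable than the oxygen analogue
CN⁻: pKₐ(HCN) ≈ 9.2 — sp carbon stabilises the charge somewhat, but still a poor LG
ethoxide (CH₃CH₂O⁻): pKₐ(CH₃CH₂OH) ≈ 16
(CH₃)₃CO⁻: pKₐ(t-BuOH) ≈ 18 — bulky, strongly basic alkoxide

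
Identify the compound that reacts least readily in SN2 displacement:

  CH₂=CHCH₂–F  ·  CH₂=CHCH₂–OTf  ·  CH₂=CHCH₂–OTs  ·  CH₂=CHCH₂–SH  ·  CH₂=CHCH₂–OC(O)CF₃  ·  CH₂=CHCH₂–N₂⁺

CH₂=CHCH₂–SH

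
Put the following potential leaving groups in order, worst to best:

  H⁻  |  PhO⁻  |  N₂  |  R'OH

H⁻ < PhO⁻ < R'OH < N₂

Leaving-group ability tracks the stability of the departed species; conjugate-acid pKₐ is the usual yardstick (lower pKₐ → better LG).
N₂: no meaningful conjugate acid; N₂ departs as an exceptionally stable neutral molecule
R'OH: pKₐ(R'OH₂⁺) ≈ -2.4
PhO⁻: pKₐ(C₆H₅OH (phenol)) ≈ 10
H⁻: pKₐ(H₂) ≈ 36 — extremely strong base; leaves only in special hydride-transfer contexts
Listed from poorest to best leaving group as asked.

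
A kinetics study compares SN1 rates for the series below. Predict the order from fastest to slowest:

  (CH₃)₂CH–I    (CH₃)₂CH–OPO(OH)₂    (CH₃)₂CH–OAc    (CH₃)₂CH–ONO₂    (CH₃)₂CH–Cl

(CH₃)₂CH–I > (CH₃)₂CH–Cl > (CH₃)₂CH–ONO₂ > (CH₃)₂CH–OPO(OH)₂ > (CH₃)₂CH–OAc

With the same alkyl group throughout, only the leaving group differentiates the rates.
Leaving-group ability tracks the stability of the departed species; conjugate-acid pKₐ is the usual yardstick (lower pKₐ → better LG).
(CH₃)₂CH–I loses I⁻: pKₐ(HI) ≈ -10
(CH₃)₂CH–Cl loses Cl⁻: pKₐ(HCl) ≈ -7
(CH₃)₂CH–ONO₂ loses NO₃⁻: pKₐ(HNO₃) ≈ -1.3
(CH₃)₂CH–OPO(OH)₂ loses H₂PO₄⁻: pKₐ(H₃PO₄) ≈ 2.1
(CH₃)₂CH–OAc loses AcO⁻: pKₐ(CH₃COOH) ≈ 4.8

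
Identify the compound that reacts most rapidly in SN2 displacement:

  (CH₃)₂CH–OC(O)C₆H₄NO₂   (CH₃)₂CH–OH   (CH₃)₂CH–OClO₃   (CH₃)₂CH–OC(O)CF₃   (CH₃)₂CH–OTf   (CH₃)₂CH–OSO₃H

Same R in every case — rank the leaving groups.
The more stable X⁻ (or X) is on its own — i.e. the weaker a base it is — the better a leaving group it makes.
(CH₃)₂CH–OTf loses OTf⁻: pKₐ(CF₃SO₃H (triflic acid)) ≈ -14
(CH₃)₂CH–OClO₃ loses ClO₄⁻: pKₐ(HClO₄) ≈ -10
(CH₃)₂CH–OSO₃H loses HSO₄⁻: pKₐ(H₂SO₄) ≈ -3
(CH₃)₂CH–OC(O)CF₃ loses CF₃COO⁻: pKₐ(CF₃COOH) ≈ 0.2
(CH₃)₂CH–OC(O)C₆H₄NO₂ loses p-O₂N–C₆H₄–COO⁻: pKₐ(p-nitrobenzoic acid) ≈ 3.4
(CH₃)₂CH–OH loses OH⁻: pKₐ(H₂O) ≈ 15.7

(CH₃)₂CH–OTf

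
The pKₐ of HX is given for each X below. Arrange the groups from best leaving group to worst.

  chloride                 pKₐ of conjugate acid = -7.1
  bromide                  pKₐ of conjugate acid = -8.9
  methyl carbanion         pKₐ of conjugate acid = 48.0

bromide > chloride > methyl carbanion

Lower conjugate-acid pKₐ ⇒ weaker base ⇒ better leaving group.
Sorting by the given values: bromide (-8.9), chloride (-7.1), methyl carbanion (48.0).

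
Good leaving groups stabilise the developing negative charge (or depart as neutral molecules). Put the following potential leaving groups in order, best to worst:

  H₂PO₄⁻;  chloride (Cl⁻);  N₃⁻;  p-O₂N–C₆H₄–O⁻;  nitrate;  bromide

bromide > chloride (Cl⁻) > nitrate > H₂PO₄⁻ > N₃⁻ > p-O₂N–C₆H₄–O⁻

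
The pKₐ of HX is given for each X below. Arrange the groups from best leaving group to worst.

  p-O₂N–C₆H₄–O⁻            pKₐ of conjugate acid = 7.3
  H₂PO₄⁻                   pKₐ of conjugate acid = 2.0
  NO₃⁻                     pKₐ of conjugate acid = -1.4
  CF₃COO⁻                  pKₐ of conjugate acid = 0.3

NO₃⁻ > CF₃COO⁻ > H₂PO₄⁻ > p-O₂N–C₆H₄–O⁻

Lower conjugate-acid pKₐ ⇒ weaker base ⇒ better leaving group.
Sorting by the given values: NO₃⁻ (-1.4), CF₃COO⁻ (0.3), H₂PO₄⁻ (2.0), p-O₂N–C₆H₄–O⁻ (7.3).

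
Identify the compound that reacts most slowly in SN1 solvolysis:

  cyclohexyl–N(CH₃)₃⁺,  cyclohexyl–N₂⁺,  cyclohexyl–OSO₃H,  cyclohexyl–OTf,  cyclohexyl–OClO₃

cyclohexyl–N(CH₃)₃⁺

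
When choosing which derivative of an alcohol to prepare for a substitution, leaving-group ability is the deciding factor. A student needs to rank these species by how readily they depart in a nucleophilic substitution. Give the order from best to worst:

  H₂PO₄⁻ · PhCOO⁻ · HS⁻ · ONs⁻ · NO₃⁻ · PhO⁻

ONs⁻ > NO₃⁻ > H₂PO₄⁻ > PhCOO⁻ > HS⁻ > PhO⁻

Leaving-group ability tracks the stability of the departed species; conjugate-acid pKₐ is the usual yardstick (lower pKₐ → better LG).
ONs⁻: pKₐ(p-O₂NC₆H₄SO₃H) ≈ -3.5
NO₃⁻: pKₐ(HNO₃) ≈ -1.3 — resonance-delocalised over three oxygens
H₂PO₄⁻: pKₐ(H₃PO₄) ≈ 2.1 — moderate base; biological leaving group after further activation
PhCOO⁻: pKₐ(C₆H₅COOH) ≈ 4.2
HS⁻: pKₐ(H₂S) ≈ 7
PhO⁻: pKₐ(C₆H₅OH (phenol)) ≈ 10 — resonance into the ring helps, but still a poor LG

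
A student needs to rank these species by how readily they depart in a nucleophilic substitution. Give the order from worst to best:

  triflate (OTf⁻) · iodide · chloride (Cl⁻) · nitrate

triflate (OTf⁻): pKₐ(CF₃SO₃H (triflic acid)) ≈ -14
iodide: pKₐ(HI) ≈ -10
chloride (Cl⁻): pKₐ(HCl) ≈ -7 — moderately weak base
nitrate: pKₐ(HNO₃) ≈ -1.3 — resonance-delocalised over three oxygens
Reversing gives the worst-to-best order requested.

nitrate < chloride (Cl⁻) < iodide < triflate (OTf⁻)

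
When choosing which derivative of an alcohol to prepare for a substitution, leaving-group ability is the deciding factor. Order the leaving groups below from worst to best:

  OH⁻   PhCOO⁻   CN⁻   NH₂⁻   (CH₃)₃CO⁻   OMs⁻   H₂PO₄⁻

NH₂⁻ < (CH₃)₃CO⁻ < OH⁻ < CN⁻ < PhCOO⁻ < H₂PO₄⁻ < OMs⁻

A good leaving group is a weak base: the lower the pKₐ of its conjugate acid, the more readily it departs.
OMs⁻: pKₐ(CH₃SO₃H (MsOH)) ≈ -1.9
H₂PO₄⁻: pKₐ(H₃PO₄) ≈ 2.1
PhCOO⁻: pKₐ(C₆H₅COOH) ≈ 4.2
CN⁻: pKₐ(HCN) ≈ 9.2
OH⁻: pKₐ(H₂O) ≈ 15.7
(CH₃)₃CO⁻: pKₐ(t-BuOH) ≈ 18
NH₂⁻: pKₐ(NH₃) ≈ 38
Listed from poorest to best leaving group as asked.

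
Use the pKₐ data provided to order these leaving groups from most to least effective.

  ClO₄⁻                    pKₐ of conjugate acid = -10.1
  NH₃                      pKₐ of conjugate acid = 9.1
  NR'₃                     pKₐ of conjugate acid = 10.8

ClO₄⁻ > NH₃ > NR'₃

Lower conjugate-acid pKₐ ⇒ weaker base ⇒ better leaving group.
Sorting by the given values: ClO₄⁻ (-10.1), NH₃ (9.1), NR'₃ (10.8).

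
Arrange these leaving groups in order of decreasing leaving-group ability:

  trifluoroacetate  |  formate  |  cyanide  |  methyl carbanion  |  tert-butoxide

Rank by basicity of the departing species: weakest base leaves most easily.
trifluoroacetate: pKₐ(CF₃COOH) ≈ 0.2
formate: pKₐ(HCOOH) ≈ 3.8
cyanide: pKₐ(HCN) ≈ 9.2
tert-butoxide: pKₐ(t-BuOH) ≈ 18
methyl carbanion: pKₐ(CH₄) ≈ 48

trifluoroacetate > formate > cyanide > tert-butoxide > methyl carbanion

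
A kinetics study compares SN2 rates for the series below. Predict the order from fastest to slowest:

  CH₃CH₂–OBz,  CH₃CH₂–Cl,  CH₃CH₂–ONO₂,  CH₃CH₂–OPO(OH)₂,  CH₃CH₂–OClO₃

CH₃CH₂–OClO₃ > CH₃CH₂–Cl > CH₃CH₂–ONO₂ > CH₃CH₂–OPO(OH)₂ > CH₃CH₂–OBz

The skeletons are identical, so relative rate is governed entirely by leaving-group ability.
Rank by basicity of the departing species: weakest base leaves most easily.
CH₃CH₂–OClO₃ loses ClO₄⁻: pKₐ(HClO₄) ≈ -10
CH₃CH₂–Cl loses Cl⁻: pKₐ(HCl) ≈ -7
CH₃CH₂–ONO₂ loses NO₃⁻: pKₐ(HNO₃) ≈ -1.3
CH₃CH₂–OPO(OH)₂ loses H₂PO₄⁻: pKₐ(H₃PO₄) ≈ 2.1
CH₃CH₂–OBz loses PhCOO⁻: pKₐ(C₆H₅COOH) ≈ 4.2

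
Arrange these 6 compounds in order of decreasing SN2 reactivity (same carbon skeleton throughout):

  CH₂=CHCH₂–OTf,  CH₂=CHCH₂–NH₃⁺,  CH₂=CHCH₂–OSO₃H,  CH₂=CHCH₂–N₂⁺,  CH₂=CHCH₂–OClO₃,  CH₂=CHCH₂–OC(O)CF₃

Same R in every case — rank the leaving groups.
Leaving-group ability tracks the stability of the departed species; conjugate-acid pKₐ is the usual yardstick (lower pKₐ → better LG).
CH₂=CHCH₂–N₂⁺ loses N₂: no meaningful conjugate acid; N₂ departs as an exceptionally stable neutral molecule
CH₂=CHCH₂–OTf loses OTf⁻: pKₐ(CF₃SO₃H (triflic acid)) ≈ -14
CH₂=CHCH₂–OClO₃ loses ClO₄⁻: pKₐ(HClO₄) ≈ -10
CH₂=CHCH₂–OSO₃H loses HSO₄⁻: pKₐ(H₂SO₄) ≈ -3
CH₂=CHCH₂–OC(O)CF₃ loses CF₃COO⁻: pKₐ(CF₃COOH) ≈ 0.2
CH₂=CHCH₂–NH₃⁺ loses NH₃: pKₐ(NH₄⁺) ≈ 9.2

CH₂=CHCH₂–N₂⁺ > CH₂=CHCH₂–OTf > CH₂=CHCH₂–OClO₃ > CH₂=CHCH₂–OSO₃H > CH₂=CHCH₂–OC(O)CF₃ > CH₂=CHCH₂–NH₃⁺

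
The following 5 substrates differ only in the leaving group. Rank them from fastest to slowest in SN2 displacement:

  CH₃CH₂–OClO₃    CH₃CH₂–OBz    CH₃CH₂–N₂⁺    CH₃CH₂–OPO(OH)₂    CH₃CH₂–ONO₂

Same R in every case — rank the leaving groups.
Rank by basicity of the departing species: weakest base leaves most easily.
CH₃CH₂–N₂⁺ loses N₂: no meaningful conjugate acid; N₂ departs as an exceptionally stable neutral molecule
CH₃CH₂–OClO₃ loses ClO₄⁻: pKₐ(HClO₄) ≈ -10
CH₃CH₂–ONO₂ loses NO₃⁻: pKₐ(HNO₃) ≈ -1.3
CH₃CH₂–OPO(OH)₂ loses H₂PO₄⁻: pKₐ(H₃PO₄) ≈ 2.1
CH₃CH₂–OBz loses PhCOO⁻: pKₐ(C₆H₅COOH) ≈ 4.2

CH₃CH₂–N₂⁺ > CH₃CH₂–OClO₃ > CH₃CH₂–ONO₂ > CH₃CH₂–OPO(OH)₂ > CH₃CH₂–OBz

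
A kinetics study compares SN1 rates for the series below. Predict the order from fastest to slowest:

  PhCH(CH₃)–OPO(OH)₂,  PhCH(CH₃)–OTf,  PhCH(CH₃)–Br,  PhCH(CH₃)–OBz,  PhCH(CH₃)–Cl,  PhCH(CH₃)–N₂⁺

PhCH(CH₃)–N₂⁺ > PhCH(CH₃)–OTf > PhCH(CH₃)–Br > PhCH(CH₃)–Cl > PhCH(CH₃)–OPO(OH)₂ > PhCH(CH₃)–OBz

Same R in every case — rank the leaving groups.
Rank by basicity of the departing species: weakest base leaves most easily.
PhCH(CH₃)–N₂⁺ loses N₂: no meaningful conjugate acid; N₂ departs as an exceptionally stable neutral molecule
PhCH(CH₃)–OTf loses OTf⁻: pKₐ(CF₃SO₃H (triflic acid)) ≈ -14
PhCH(CH₃)–Br loses Br⁻: pKₐ(HBr) ≈ -9
PhCH(CH₃)–Cl loses Cl⁻: pKₐ(HCl) ≈ -7
PhCH(CH₃)–OPO(OH)₂ loses H₂PO₄⁻: pKₐ(H₃PO₄) ≈ 2.1
PhCH(CH₃)–OBz loses PhCOO⁻: pKₐ(C₆H₅COOH) ≈ 4.2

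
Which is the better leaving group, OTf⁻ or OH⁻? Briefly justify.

OTf⁻

OTf⁻ is the better leaving group.
pKₐ(CF₃SO₃H (triflic acid)) ≈ -14 versus pKₐ(H₂O) ≈ 15.7: OTf⁻ is the much weaker base.
Charge spread over three oxygens and a CF₃ group; the premier leaving group in synthesis.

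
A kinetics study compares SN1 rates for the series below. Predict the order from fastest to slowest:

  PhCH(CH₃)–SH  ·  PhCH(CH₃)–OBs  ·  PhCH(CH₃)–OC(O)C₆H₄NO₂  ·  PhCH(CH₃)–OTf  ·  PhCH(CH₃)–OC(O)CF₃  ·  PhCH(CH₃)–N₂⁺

The skeletons are identical, so relative rate is governed entirely by leaving-group ability.
Leaving-group ability tracks the stability of the departed species; conjugate-acid pKₐ is the usual yardstick (lower pKₐ → better LG).
PhCH(CH₃)–N₂⁺ loses N₂: no meaningful conjugate acid; N₂ departs as an exceptionally stable neutral molecule
PhCH(CH₃)–OTf loses OTf⁻: pKₐ(CF₃SO₃H (triflic acid)) ≈ -14
PhCH(CH₃)–OBs loses OBs⁻: pKₐ(p-BrC₆H₄SO₃H) ≈ -2.8
PhCH(CH₃)–OC(O)CF₃ loses CF₃COO⁻: pKₐ(CF₃COOH) ≈ 0.2
PhCH(CH₃)–OC(O)C₆H₄NO₂ loses p-O₂N–C₆H₄–COO⁻: pKₐ(p-nitrobenzoic acid) ≈ 3.4
PhCH(CH₃)–SH loses HS⁻: pKₐ(H₂S) ≈ 7

PhCH(CH₃)–N₂⁺ > PhCH(CH₃)–OTf > PhCH(CH₃)–OBs > PhCH(CH₃)–OC(O)CF₃ > PhCH(CH₃)–OC(O)C₆H₄NO₂ > PhCH(CH₃)–SH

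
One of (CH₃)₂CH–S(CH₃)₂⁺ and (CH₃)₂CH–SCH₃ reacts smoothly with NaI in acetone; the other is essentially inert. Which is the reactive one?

(CH₃)₂CH–S(CH₃)₂⁺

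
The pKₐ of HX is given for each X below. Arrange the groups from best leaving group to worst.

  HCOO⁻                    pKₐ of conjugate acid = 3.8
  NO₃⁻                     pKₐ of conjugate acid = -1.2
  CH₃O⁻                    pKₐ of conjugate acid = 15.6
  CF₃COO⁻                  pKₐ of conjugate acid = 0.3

Lower conjugate-acid pKₐ ⇒ weaker base ⇒ better leaving group.
Sorting by the given values: NO₃⁻ (-1.2), CF₃COO⁻ (0.3), HCOO⁻ (3.8), CH₃O⁻ (15.6).

NO₃⁻ > CF₃COO⁻ > HCOO⁻ > CH₃O⁻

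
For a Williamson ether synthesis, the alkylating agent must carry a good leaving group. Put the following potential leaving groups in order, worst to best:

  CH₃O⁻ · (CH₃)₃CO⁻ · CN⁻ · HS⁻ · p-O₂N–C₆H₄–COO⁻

Leaving-group ability tracks the stability of the departed species; conjugate-acid pKₐ is the usual yardstick (lower pKₐ → better LG).
p-O₂N–C₆H₄–COO⁻: pKₐ(p-nitrobenzoic acid) ≈ 3.4
HS⁻: pKₐ(H₂S) ≈ 7
CN⁻: pKₐ(HCN) ≈ 9.2
CH₃O⁻: pKₐ(CH₃OH) ≈ 15.5
(CH₃)₃CO⁻: pKₐ(t-BuOH) ≈ 18
The question asks for worst first, so the sequence is read in increasing leaving-group ability.

(CH₃)₃CO⁻ < CH₃O⁻ < CN⁻ < HS⁻ < p-O₂N–C₆H₄–COO⁻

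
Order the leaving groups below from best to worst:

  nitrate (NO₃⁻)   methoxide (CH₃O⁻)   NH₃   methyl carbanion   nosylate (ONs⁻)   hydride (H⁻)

A good leaving group is a weak base: the lower the pKₐ of its conjugate acid, the more readily it departs.
nosylate (ONs⁻): pKₐ(p-O₂NC₆H₄SO₃H) ≈ -3.5 — p-nitro group further stabilises the sulfonate
nitrate (NO₃⁻): pKₐ(HNO₃) ≈ -1.3 — resonance-delocalised over three oxygens
NH₃: pKₐ(NH₄⁺) ≈ 9.2 — neutral but moderately basic; leaves from R–NH₃⁺
methoxide (CH₃O⁻): pKₐ(CH₃OH) ≈ 15.5
hydride (H⁻): pKₐ(H₂) ≈ 36
methyl carbanion: pKₐ(CH₄) ≈ 48

nosylate (ONs⁻) > nitrate (NO₃⁻) > NH₃ > methoxide (CH₃O⁻) > hydride (H⁻) > methyl carbanion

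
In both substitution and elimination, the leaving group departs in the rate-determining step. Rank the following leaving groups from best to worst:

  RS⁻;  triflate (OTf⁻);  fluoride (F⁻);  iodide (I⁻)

Rank by basicity of the departing species: weakest base leaves most easily.
triflate (OTf⁻): pKₐ(CF₃SO₃H (triflic acid)) ≈ -14 — charge spread over three oxygens and a CF₃ group; the premier leaving group in synthesis
iodide (I⁻): pKₐ(HI) ≈ -10
fluoride (F⁻): pKₐ(HF) ≈ 3.2
RS⁻: pKₐ(RSH (a thiol)) ≈ 10.5 — moderately basic; rarely leaves without activation

triflate (OTf⁻) > iodide (I⁻) > fluoride (F⁻) > RS⁻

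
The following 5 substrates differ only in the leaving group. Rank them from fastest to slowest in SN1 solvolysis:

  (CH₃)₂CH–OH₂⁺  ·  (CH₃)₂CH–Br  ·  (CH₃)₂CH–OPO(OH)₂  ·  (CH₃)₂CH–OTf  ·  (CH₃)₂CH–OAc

The skeletons are identical, so relative rate is governed entirely by leaving-group ability.
The more stable X⁻ (or X) is on its own — i.e. the weaker a base it is — the better a leaving group it makes.
(CH₃)₂CH–OTf loses OTf⁻: pKₐ(CF₃SO₃H (triflic acid)) ≈ -14
(CH₃)₂CH–Br loses Br⁻: pKₐ(HBr) ≈ -9
(CH₃)₂CH–OH₂⁺ loses H₂O: pKₐ(H₃O⁺) ≈ -1.7
(CH₃)₂CH–OPO(OH)₂ loses H₂PO₄⁻: pKₐ(H₃PO₄) ≈ 2.1
(CH₃)₂CH–OAc loses AcO⁻: pKₐ(CH₃COOH) ≈ 4.8

(CH₃)₂CH–OTf > (CH₃)₂CH–Br > (CH₃)₂CH–OH₂⁺ > (CH₃)₂CH–OPO(OH)₂ > (CH₃)₂CH–OAc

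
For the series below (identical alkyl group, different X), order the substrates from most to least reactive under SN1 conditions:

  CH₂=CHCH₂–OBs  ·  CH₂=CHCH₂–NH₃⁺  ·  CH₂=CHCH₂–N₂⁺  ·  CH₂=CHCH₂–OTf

CH₂=CHCH₂–N₂⁺ > CH₂=CHCH₂–OTf > CH₂=CHCH₂–OBs > CH₂=CHCH₂–NH₃⁺

With the same alkyl group throughout, only the leaving group differentiates the rates.
Rank by basicity of the departing species: weakest base leaves most easily.
CH₂=CHCH₂–N₂⁺ loses N₂: no meaningful conjugate acid; N₂ departs as an exceptionally stable neutral molecule
CH₂=CHCH₂–OTf loses OTf⁻: pKₐ(CF₃SO₃H (triflic acid)) ≈ -14
CH₂=CHCH₂–OBs loses OBs⁻: pKₐ(p-BrC₆H₄SO₃H) ≈ -2.8
CH₂=CHCH₂–NH₃⁺ loses NH₃: pKₐ(NH₄⁺) ≈ 9.2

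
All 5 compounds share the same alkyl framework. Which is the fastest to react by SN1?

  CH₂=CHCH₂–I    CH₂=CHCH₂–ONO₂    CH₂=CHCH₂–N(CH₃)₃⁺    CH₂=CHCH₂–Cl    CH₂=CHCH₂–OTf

With the same alkyl group throughout, only the leaving group differentiates the rates.
Rank by basicity of the departing species: weakest base leaves most easily.
CH₂=CHCH₂–OTf loses OTf⁻: pKₐ(CF₃SO₃H (triflic acid)) ≈ -14
CH₂=CHCH₂–I loses I⁻: pKₐ(HI) ≈ -10
CH₂=CHCH₂–Cl loses Cl⁻: pKₐ(HCl) ≈ -7
CH₂=CHCH₂–ONO₂ loses NO₃⁻: pKₐ(HNO₃) ≈ -1.3
CH₂=CHCH₂–N(CH₃)₃⁺ loses NR'₃: pKₐ(R'₃NH⁺) ≈ 10.7

CH₂=CHCH₂–OTf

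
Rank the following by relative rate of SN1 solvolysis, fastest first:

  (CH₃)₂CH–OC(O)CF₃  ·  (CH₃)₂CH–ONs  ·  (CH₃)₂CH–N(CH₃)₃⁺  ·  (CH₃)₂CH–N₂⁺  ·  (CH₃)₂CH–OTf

(CH₃)₂CH–N₂⁺ > (CH₃)₂CH–OTf > (CH₃)₂CH–ONs > (CH₃)₂CH–OC(O)CF₃ > (CH₃)₂CH–N(CH₃)₃⁺

Identical carbon frameworks mean the comparison reduces to leaving-group quality.
Rank by basicity of the departing species: weakest base leaves most easily.
(CH₃)₂CH–N₂⁺ loses N₂: no meaningful conjugate acid; N₂ departs as an exceptionally stable neutral molecule
(CH₃)₂CH–OTf loses OTf⁻: pKₐ(CF₃SO₃H (triflic acid)) ≈ -14
(CH₃)₂CH–ONs loses ONs⁻: pKₐ(p-O₂NC₆H₄SO₃H) ≈ -3.5
(CH₃)₂CH–OC(O)CF₃ loses CF₃COO⁻: pKₐ(CF₃COOH) ≈ 0.2
(CH₃)₂CH–N(CH₃)₃⁺ loses NR'₃: pKₐ(R'₃NH⁺) ≈ 10.7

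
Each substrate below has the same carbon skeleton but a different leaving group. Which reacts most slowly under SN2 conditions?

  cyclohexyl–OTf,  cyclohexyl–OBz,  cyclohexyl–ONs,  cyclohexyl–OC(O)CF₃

cyclohexyl–OBz

Identical carbon frameworks mean the comparison reduces to leaving-group quality.
The more stable X⁻ (or X) is on its own — i.e. the weaker a base it is — the better a leaving group it makes.
cyclohexyl–OTf loses OTf⁻: pKₐ(CF₃SO₃H (triflic acid)) ≈ -14
cyclohexyl–ONs loses ONs⁻: pKₐ(p-O₂NC₆H₄SO₃H) ≈ -3.5
cyclohexyl–OC(O)CF₃ loses CF₃COO⁻: pKₐ(CF₃COOH) ≈ 0.2
cyclohexyl–OBz loses PhCOO⁻: pKₐ(C₆H₅COOH) ≈ 4.2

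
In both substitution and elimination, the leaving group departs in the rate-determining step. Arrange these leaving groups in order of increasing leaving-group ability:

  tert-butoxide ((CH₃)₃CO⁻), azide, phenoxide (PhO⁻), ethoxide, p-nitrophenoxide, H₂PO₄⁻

H₂PO₄⁻: pKₐ(H₃PO₄) ≈ 2.1
azide: pKₐ(HN₃) ≈ 4.7
p-nitrophenoxide: pKₐ(p-nitrophenol) ≈ 7.2
phenoxide (PhO⁻): pKₐ(C₆H₅OH (phenol)) ≈ 10
ethoxide: pKₐ(CH₃CH₂OH) ≈ 16
tert-butoxide ((CH₃)₃CO⁻): pKₐ(t-BuOH) ≈ 18
Listed from poorest to best leaving group as asked.

tert-butoxide ((CH₃)₃CO⁻) < ethoxide < phenoxide (PhO⁻) < p-nitrophenoxide < azide < H₂PO₄⁻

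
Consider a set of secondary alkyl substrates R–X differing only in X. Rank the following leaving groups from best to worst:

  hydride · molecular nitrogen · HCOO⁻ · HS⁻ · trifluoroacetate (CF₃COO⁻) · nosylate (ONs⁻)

molecular nitrogen > nosylate (ONs⁻) > trifluoroacetate (CF₃COO⁻) > HCOO⁻ > HS⁻ > hydride

molecular nitrogen: no meaningful conjugate acid; N₂ departs as an exceptionally stable neutral molecule
nosylate (ONs⁻): pKₐ(p-O₂NC₆H₄SO₃H) ≈ -3.5
trifluoroacetate (CF₃COO⁻): pKₐ(CF₃COOH) ≈ 0.2
HCOO⁻: pKₐ(HCOOH) ≈ 3.8
HS⁻: pKₐ(H₂S) ≈ 7
hydride: pKₐ(H₂) ≈ 36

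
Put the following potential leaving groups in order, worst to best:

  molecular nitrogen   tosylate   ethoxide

molecular nitrogen: no meaningful conjugate acid; N₂ departs as an exceptionally stable neutral molecule
tosylate: pKₐ(p-CH₃C₆H₄SO₃H (TsOH)) ≈ -2.8
ethoxide: pKₐ(CH₃CH₂OH) ≈ 16
Reversing gives the worst-to-best order requested.

ethoxide < tosylate < molecular nitrogen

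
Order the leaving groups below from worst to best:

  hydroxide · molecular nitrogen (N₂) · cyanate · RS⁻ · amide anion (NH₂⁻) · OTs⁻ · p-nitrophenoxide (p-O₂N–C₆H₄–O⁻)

Leaving-group ability tracks the stability of the departed species; conjugate-acid pKₐ is the usual yardstick (lower pKₐ → better LG).
molecular nitrogen (N₂): no meaningful conjugate acid; N₂ departs as an exceptionally stable neutral molecule
OTs⁻: pKₐ(p-CH₃C₆H₄SO₃H (TsOH)) ≈ -2.8
cyanate: pKₐ(HOCN) ≈ 3.5
p-nitrophenoxide (p-O₂N–C₆H₄–O⁻): pKₐ(p-nitrophenol) ≈ 7.2
RS⁻: pKₐ(RSH (a thiol)) ≈ 10.5
hydroxide: pKₐ(H₂O) ≈ 15.7
amide anion (NH₂⁻): pKₐ(NH₃) ≈ 38
Listed from poorest to best leaving group as asked.

amide anion (NH₂⁻) < hydroxide < RS⁻ < p-nitrophenoxide (p-O₂N–C₆H₄–O⁻) < cyanate < OTs⁻ < molecular nitrogen (N₂)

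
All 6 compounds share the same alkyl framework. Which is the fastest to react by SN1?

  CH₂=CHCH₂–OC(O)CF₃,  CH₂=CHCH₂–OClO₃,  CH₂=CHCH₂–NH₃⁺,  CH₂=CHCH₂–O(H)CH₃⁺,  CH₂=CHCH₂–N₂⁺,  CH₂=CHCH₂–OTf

Identical carbon frameworks mean the comparison reduces to leaving-group quality.
Leaving-group ability tracks the stability of the departed species; conjugate-acid pKₐ is the usual yardstick (lower pKₐ → better LG).
CH₂=CHCH₂–N₂⁺ loses N₂: no meaningful conjugate acid; N₂ departs as an exceptionally stable neutral molecule
CH₂=CHCH₂–OTf loses OTf⁻: pKₐ(CF₃SO₃H (triflic acid)) ≈ -14
CH₂=CHCH₂–OClO₃ loses ClO₄⁻: pKₐ(HClO₄) ≈ -10
CH₂=CHCH₂–O(H)CH₃⁺ loses R'OH: pKₐ(R'OH₂⁺) ≈ -2.4
CH₂=CHCH₂–OC(O)CF₃ loses CF₃COO⁻: pKₐ(CF₃COOH) ≈ 0.2
CH₂=CHCH₂–NH₃⁺ loses NH₃: pKₐ(NH₄⁺) ≈ 9.2

CH₂=CHCH₂–N₂⁺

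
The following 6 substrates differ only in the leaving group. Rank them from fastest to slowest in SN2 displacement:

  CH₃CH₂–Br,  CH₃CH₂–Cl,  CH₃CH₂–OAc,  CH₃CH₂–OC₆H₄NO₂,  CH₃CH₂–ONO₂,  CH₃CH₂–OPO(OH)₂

With the same alkyl group throughout, only the leaving group differentiates the rates.
Leaving-group ability tracks the stability of the departed species; conjugate-acid pKₐ is the usual yardstick (lower pKₐ → better LG).
CH₃CH₂–Br loses Br⁻: pKₐ(HBr) ≈ -9
CH₃CH₂–Cl loses Cl⁻: pKₐ(HCl) ≈ -7
CH₃CH₂–ONO₂ loses NO₃⁻: pKₐ(HNO₃) ≈ -1.3
CH₃CH₂–OPO(OH)₂ loses H₂PO₄⁻: pKₐ(H₃PO₄) ≈ 2.1
CH₃CH₂–OAc loses AcO⁻: pKₐ(CH₃COOH) ≈ 4.8
CH₃CH₂–OC₆H₄NO₂ loses p-O₂N–C₆H₄–O⁻: pKₐ(p-nitrophenol) ≈ 7.2

CH₃CH₂–Br > CH₃CH₂–Cl > CH₃CH₂–ONO₂ > CH₃CH₂–OPO(OH)₂ > CH₃CH₂–OAc > CH₃CH₂–OC₆H₄NO₂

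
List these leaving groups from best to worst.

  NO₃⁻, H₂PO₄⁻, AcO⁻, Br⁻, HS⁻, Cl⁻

Br⁻ > Cl⁻ > NO₃⁻ > H₂PO₄⁻ > AcO⁻ > HS⁻

A good leaving group is a weak base: the lower the pKₐ of its conjugate acid, the more readily it departs.
Br⁻: pKₐ(HBr) ≈ -9
Cl⁻: pKₐ(HCl) ≈ -7
NO₃⁻: pKₐ(HNO₃) ≈ -1.3
H₂PO₄⁻: pKₐ(H₃PO₄) ≈ 2.1
AcO⁻: pKₐ(CH₃COOH) ≈ 4.8
HS⁻: pKₐ(H₂S) ≈ 7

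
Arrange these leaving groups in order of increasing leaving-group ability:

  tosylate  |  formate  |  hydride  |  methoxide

Rank by basicity of the departing species: weakest base leaves most easily.
tosylate: pKₐ(p-CH₃C₆H₄SO₃H (TsOH)) ≈ -2.8
formate: pKₐ(HCOOH) ≈ 3.8
methoxide: pKₐ(CH₃OH) ≈ 15.5
hydride: pKₐ(H₂) ≈ 36
Reversing gives the worst-to-best order requested.

hydride < methoxide < formate < tosylate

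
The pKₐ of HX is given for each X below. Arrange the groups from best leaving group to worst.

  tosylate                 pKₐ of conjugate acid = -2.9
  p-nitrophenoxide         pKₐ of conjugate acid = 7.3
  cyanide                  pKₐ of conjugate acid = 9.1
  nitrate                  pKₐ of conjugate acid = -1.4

tosylate > nitrate > p-nitrophenoxide > cyanide

Lower conjugate-acid pKₐ ⇒ weaker base ⇒ better leaving group.
Sorting by the given values: tosylate (-2.9), nitrate (-1.4), p-nitrophenoxide (7.3), cyanide (9.1).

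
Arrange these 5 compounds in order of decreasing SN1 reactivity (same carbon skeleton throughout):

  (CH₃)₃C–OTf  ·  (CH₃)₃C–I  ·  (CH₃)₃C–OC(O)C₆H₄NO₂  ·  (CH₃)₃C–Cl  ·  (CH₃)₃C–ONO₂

Identical carbon frameworks mean the comparison reduces to leaving-group quality.
Rank by basicity of the departing species: weakest base leaves most easily.
(CH₃)₃C–OTf loses OTf⁻: pKₐ(CF₃SO₃H (triflic acid)) ≈ -14
(CH₃)₃C–I loses I⁻: pKₐ(HI) ≈ -10
(CH₃)₃C–Cl loses Cl⁻: pKₐ(HCl) ≈ -7
(CH₃)₃C–ONO₂ loses NO₃⁻: pKₐ(HNO₃) ≈ -1.3
(CH₃)₃C–OC(O)C₆H₄NO₂ loses p-O₂N–C₆H₄–COO⁻: pKₐ(p-nitrobenzoic acid) ≈ 3.4

(CH₃)₃C–OTf > (CH₃)₃C–I > (CH₃)₃C–Cl > (CH₃)₃C–ONO₂ > (CH₃)₃C–OC(O)C₆H₄NO₂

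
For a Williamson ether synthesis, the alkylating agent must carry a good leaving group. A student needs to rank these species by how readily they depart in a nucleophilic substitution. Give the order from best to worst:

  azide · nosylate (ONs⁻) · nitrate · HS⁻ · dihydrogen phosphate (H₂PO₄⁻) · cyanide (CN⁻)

nosylate (ONs⁻) > nitrate > dihydrogen phosphate (H₂PO₄⁻) > azide > HS⁻ > cyanide (CN⁻)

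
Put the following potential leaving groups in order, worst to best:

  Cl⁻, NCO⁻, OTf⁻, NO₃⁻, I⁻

The more stable X⁻ (or X) is on its own — i.e. the weaker a base it is — the better a leaving group it makes.
OTf⁻: pKₐ(CF₃SO₃H (triflic acid)) ≈ -14 — charge spread over three oxygens and a CF₃ group; the premier leaving group in synthesis
I⁻: pKₐ(HI) ≈ -10
Cl⁻: pKₐ(HCl) ≈ -7 — moderately weak base
NO₃⁻: pKₐ(HNO₃) ≈ -1.3 — resonance-delocalised over three oxygens
NCO⁻: pKₐ(HOCN) ≈ 3.5 — resonance between N and O
Listed from poorest to best leaving group as asked.

NCO⁻ < NO₃⁻ < Cl⁻ < I⁻ < OTf⁻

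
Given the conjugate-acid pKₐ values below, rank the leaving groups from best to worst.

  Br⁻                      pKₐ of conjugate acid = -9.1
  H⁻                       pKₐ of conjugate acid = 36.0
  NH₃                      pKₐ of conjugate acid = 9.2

Lower conjugate-acid pKₐ ⇒ weaker base ⇒ better leaving group.
Sorting by the given values: Br⁻ (-9.1), NH₃ (9.2), H⁻ (36.0).

Br⁻ > NH₃ > H⁻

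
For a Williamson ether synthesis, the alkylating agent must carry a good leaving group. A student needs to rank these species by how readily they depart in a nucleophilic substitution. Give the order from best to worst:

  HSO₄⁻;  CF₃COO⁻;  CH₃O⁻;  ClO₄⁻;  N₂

N₂ > ClO₄⁻ > HSO₄⁻ > CF₃COO⁻ > CH₃O⁻

Leaving-group ability tracks the stability of the departed species; conjugate-acid pKₐ is the usual yardstick (lower pKₐ → better LG).
N₂: no meaningful conjugate acid; N₂ departs as an exceptionally stable neutral molecule
ClO₄⁻: pKₐ(HClO₄) ≈ -10
HSO₄⁻: pKₐ(H₂SO₄) ≈ -3
CF₃COO⁻: pKₐ(CF₃COOH) ≈ 0.2
CH₃O⁻: pKₐ(CH₃OH) ≈ 15.5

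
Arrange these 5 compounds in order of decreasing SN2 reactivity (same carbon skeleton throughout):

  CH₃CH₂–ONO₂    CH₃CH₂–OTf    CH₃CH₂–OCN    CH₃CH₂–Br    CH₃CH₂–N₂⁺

Identical carbon frameworks mean the comparison reduces to leaving-group quality.
Rank by basicity of the departing species: weakest base leaves most easily.
CH₃CH₂–N₂⁺ loses N₂: no meaningful conjugate acid; N₂ departs as an exceptionally stable neutral molecule
CH₃CH₂–OTf loses OTf⁻: pKₐ(CF₃SO₃H (triflic acid)) ≈ -14
CH₃CH₂–Br loses Br⁻: pKₐ(HBr) ≈ -9
CH₃CH₂–ONO₂ loses NO₃⁻: pKₐ(HNO₃) ≈ -1.3
CH₃CH₂–OCN loses NCO⁻: pKₐ(HOCN) ≈ 3.5

CH₃CH₂–N₂⁺ > CH₃CH₂–OTf > CH₃CH₂–Br > CH₃CH₂–ONO₂ > CH₃CH₂–OCN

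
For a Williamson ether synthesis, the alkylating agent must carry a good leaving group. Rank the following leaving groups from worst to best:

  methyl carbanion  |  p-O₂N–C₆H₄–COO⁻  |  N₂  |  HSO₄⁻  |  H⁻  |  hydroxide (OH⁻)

methyl carbanion < H⁻ < hydroxide (OH⁻) < p-O₂N–C₆H₄–COO⁻ < HSO₄⁻ < N₂

N₂: no meaningful conjugate acid; N₂ departs as an exceptionally stable neutral molecule
HSO₄⁻: pKₐ(H₂SO₄) ≈ -3
p-O₂N–C₆H₄–COO⁻: pKₐ(p-nitrobenzoic acid) ≈ 3.4 — electron-withdrawing nitro group stabilises the carboxylate
hydroxide (OH⁻): pKₐ(H₂O) ≈ 15.7 — strong base; essentially never leaves without prior activation
H⁻: pKₐ(H₂) ≈ 36
methyl carbanion: pKₐ(CH₄) ≈ 48
Reversing gives the worst-to-best order requested.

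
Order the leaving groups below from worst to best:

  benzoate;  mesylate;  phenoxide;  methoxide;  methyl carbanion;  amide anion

methyl carbanion < amide anion < methoxide < phenoxide < benzoate < mesylate

A good leaving group is a weak base: the lower the pKₐ of its conjugate acid, the more readily it departs.
mesylate: pKₐ(CH₃SO₃H (MsOH)) ≈ -1.9 — resonance-delocalised alkanesulfonate
benzoate: pKₐ(C₆H₅COOH) ≈ 4.2 — aryl carboxylate
phenoxide: pKₐ(C₆H₅OH (phenol)) ≈ 10 — resonance into the ring helps, but still a poor LG
methoxide: pKₐ(CH₃OH) ≈ 15.5
amide anion: pKₐ(NH₃) ≈ 38
methyl carbanion: pKₐ(CH₄) ≈ 48
Reversing gives the worst-to-best order requested.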